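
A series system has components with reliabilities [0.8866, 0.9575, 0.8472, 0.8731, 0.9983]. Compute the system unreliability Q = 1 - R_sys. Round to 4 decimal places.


Components: [0.8866, 0.9575, 0.8472, 0.8731, 0.9983]
After component 1: product = 0.8866
After component 2: product = 0.8489
After component 3: product = 0.7192
After component 4: product = 0.6279
After component 5: product = 0.6269
R_sys = 0.6269
Q = 1 - 0.6269 = 0.3731

0.3731


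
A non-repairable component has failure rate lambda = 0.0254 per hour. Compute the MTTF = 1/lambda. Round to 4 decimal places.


lambda = 0.0254
MTTF = 1 / 0.0254
MTTF = 39.3701

39.3701


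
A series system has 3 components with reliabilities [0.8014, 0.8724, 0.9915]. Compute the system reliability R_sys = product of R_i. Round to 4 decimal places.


Components: [0.8014, 0.8724, 0.9915]
After component 1 (R=0.8014): product = 0.8014
After component 2 (R=0.8724): product = 0.6991
After component 3 (R=0.9915): product = 0.6932
R_sys = 0.6932

0.6932


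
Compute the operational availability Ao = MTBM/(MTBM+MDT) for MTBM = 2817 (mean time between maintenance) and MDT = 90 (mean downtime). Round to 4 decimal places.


MTBM = 2817
MDT = 90
MTBM + MDT = 2907
Ao = 2817 / 2907
Ao = 0.969

0.969


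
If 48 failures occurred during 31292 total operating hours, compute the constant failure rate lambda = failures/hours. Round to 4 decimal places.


failures = 48
total_hours = 31292
lambda = 48 / 31292
lambda = 0.0015

0.0015


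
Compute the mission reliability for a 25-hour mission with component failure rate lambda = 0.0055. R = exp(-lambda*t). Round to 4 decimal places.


lambda = 0.0055
mission_time = 25
lambda * t = 0.0055 * 25 = 0.1375
R = exp(-0.1375)
R = 0.8715

0.8715


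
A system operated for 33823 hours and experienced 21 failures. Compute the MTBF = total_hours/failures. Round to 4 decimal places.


total_hours = 33823
failures = 21
MTBF = 33823 / 21
MTBF = 1610.619

1610.619


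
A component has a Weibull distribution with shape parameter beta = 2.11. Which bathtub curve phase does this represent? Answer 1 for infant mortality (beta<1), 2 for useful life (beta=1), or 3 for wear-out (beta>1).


beta = 2.11
Compare beta to 1:
beta < 1 => infant mortality (phase 1)
beta = 1 => useful life (phase 2)
beta > 1 => wear-out (phase 3)
Since beta = 2.11, this is wear-out (increasing failure rate)
Phase = 3

3


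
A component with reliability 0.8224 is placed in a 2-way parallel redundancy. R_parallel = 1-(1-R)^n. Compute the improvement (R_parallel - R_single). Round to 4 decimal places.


R_single = 0.8224, n = 2
1 - R_single = 0.1776
(1 - R_single)^n = 0.1776^2 = 0.0315
R_parallel = 1 - 0.0315 = 0.9685
Improvement = 0.9685 - 0.8224
Improvement = 0.1461

0.1461


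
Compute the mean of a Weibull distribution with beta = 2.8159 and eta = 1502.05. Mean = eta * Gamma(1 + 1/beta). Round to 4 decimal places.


beta = 2.8159, eta = 1502.05
1/beta = 0.3551
1 + 1/beta = 1.3551
Gamma(1.3551) = 0.8906
Mean = 1502.05 * 0.8906
Mean = 1337.7914

1337.7914


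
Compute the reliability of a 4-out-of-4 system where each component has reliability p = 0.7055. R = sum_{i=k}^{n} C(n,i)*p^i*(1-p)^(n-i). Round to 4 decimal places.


k = 4, n = 4, p = 0.7055
i=4: C(4,4)=1 * 0.7055^4 * 0.2945^0 = 0.2477
R = sum of terms = 0.2477

0.2477


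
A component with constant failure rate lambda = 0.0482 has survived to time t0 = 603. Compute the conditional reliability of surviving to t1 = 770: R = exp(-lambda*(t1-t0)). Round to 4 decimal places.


lambda = 0.0482
t0 = 603, t1 = 770
t1 - t0 = 167
lambda * (t1-t0) = 0.0482 * 167 = 8.0494
R = exp(-8.0494)
R = 0.0003

0.0003


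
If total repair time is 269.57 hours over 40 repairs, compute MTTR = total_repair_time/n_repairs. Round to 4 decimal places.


total_repair_time = 269.57
n_repairs = 40
MTTR = 269.57 / 40
MTTR = 6.7393

6.7393


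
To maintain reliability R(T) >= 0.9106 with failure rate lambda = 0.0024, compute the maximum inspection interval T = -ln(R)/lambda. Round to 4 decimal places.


R_target = 0.9106
lambda = 0.0024
-ln(0.9106) = 0.0937
T = 0.0937 / 0.0024
T = 39.0215

39.0215


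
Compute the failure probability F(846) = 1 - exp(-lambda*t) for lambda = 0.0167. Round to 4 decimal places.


lambda = 0.0167, t = 846
lambda * t = 14.1282
exp(-14.1282) = 0.0
F(t) = 1 - 0.0
F(t) = 1.0

1.0


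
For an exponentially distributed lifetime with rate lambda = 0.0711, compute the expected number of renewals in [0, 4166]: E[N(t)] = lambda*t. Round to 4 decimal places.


lambda = 0.0711
t = 4166
E[N(t)] = lambda * t
E[N(t)] = 0.0711 * 4166
E[N(t)] = 296.2026

296.2026


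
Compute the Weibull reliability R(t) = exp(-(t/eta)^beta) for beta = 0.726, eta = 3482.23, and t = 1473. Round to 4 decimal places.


beta = 0.726, eta = 3482.23, t = 1473
t/eta = 1473 / 3482.23 = 0.423
(t/eta)^beta = 0.423^0.726 = 0.5355
R(t) = exp(-0.5355)
R(t) = 0.5854

0.5854


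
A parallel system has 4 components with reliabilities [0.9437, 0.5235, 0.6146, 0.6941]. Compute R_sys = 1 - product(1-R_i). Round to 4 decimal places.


Components: [0.9437, 0.5235, 0.6146, 0.6941]
(1 - 0.9437) = 0.0563, running product = 0.0563
(1 - 0.5235) = 0.4765, running product = 0.0268
(1 - 0.6146) = 0.3854, running product = 0.0103
(1 - 0.6941) = 0.3059, running product = 0.0032
Product of (1-R_i) = 0.0032
R_sys = 1 - 0.0032 = 0.9968

0.9968


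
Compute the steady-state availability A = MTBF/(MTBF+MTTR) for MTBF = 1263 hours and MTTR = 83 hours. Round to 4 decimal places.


MTBF = 1263
MTTR = 83
MTBF + MTTR = 1346
A = 1263 / 1346
A = 0.9383

0.9383


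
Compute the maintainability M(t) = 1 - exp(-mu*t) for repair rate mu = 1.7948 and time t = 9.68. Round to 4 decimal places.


mu = 1.7948, t = 9.68
mu * t = 1.7948 * 9.68 = 17.3737
exp(-17.3737) = 0.0
M(t) = 1 - 0.0
M(t) = 1.0

1.0


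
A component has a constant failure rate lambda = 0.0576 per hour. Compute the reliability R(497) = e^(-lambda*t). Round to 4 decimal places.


lambda = 0.0576
t = 497
lambda * t = 28.6272
R(t) = e^(-28.6272)
R(t) = 0.0

0.0


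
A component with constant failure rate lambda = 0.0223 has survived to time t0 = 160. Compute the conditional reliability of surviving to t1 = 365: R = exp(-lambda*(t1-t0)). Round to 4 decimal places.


lambda = 0.0223
t0 = 160, t1 = 365
t1 - t0 = 205
lambda * (t1-t0) = 0.0223 * 205 = 4.5715
R = exp(-4.5715)
R = 0.0103

0.0103


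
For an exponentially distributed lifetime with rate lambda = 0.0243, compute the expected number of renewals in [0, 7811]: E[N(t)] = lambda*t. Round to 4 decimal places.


lambda = 0.0243
t = 7811
E[N(t)] = lambda * t
E[N(t)] = 0.0243 * 7811
E[N(t)] = 189.8073

189.8073


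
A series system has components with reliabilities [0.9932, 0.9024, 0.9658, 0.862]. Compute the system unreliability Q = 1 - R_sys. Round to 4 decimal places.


Components: [0.9932, 0.9024, 0.9658, 0.862]
After component 1: product = 0.9932
After component 2: product = 0.8963
After component 3: product = 0.8656
After component 4: product = 0.7462
R_sys = 0.7462
Q = 1 - 0.7462 = 0.2538

0.2538


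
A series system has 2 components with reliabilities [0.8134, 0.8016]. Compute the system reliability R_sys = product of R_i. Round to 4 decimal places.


Components: [0.8134, 0.8016]
After component 1 (R=0.8134): product = 0.8134
After component 2 (R=0.8016): product = 0.652
R_sys = 0.652

0.652


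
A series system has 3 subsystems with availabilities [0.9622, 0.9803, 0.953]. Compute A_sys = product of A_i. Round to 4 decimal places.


Subsystems: [0.9622, 0.9803, 0.953]
After subsystem 1 (A=0.9622): product = 0.9622
After subsystem 2 (A=0.9803): product = 0.9432
After subsystem 3 (A=0.953): product = 0.8989
A_sys = 0.8989

0.8989


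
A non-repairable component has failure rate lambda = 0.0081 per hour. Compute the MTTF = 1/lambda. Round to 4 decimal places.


lambda = 0.0081
MTTF = 1 / 0.0081
MTTF = 123.4568

123.4568


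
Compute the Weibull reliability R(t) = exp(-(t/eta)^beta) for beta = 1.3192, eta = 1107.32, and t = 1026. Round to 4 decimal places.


beta = 1.3192, eta = 1107.32, t = 1026
t/eta = 1026 / 1107.32 = 0.9266
(t/eta)^beta = 0.9266^1.3192 = 0.9043
R(t) = exp(-0.9043)
R(t) = 0.4048

0.4048


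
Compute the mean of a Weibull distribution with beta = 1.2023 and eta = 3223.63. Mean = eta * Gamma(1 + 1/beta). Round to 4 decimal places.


beta = 1.2023, eta = 3223.63
1/beta = 0.8317
1 + 1/beta = 1.8317
Gamma(1.8317) = 0.9402
Mean = 3223.63 * 0.9402
Mean = 3030.8346

3030.8346


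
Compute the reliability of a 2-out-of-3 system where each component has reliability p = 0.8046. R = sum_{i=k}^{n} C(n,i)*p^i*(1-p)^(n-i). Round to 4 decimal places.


k = 2, n = 3, p = 0.8046
i=2: C(3,2)=3 * 0.8046^2 * 0.1954^1 = 0.3795
i=3: C(3,3)=1 * 0.8046^3 * 0.1954^0 = 0.5209
R = sum of terms = 0.9004

0.9004


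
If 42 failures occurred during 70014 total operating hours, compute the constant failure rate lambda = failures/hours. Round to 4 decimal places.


failures = 42
total_hours = 70014
lambda = 42 / 70014
lambda = 0.0006

0.0006


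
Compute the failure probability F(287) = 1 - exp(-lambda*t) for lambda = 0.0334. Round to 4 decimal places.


lambda = 0.0334, t = 287
lambda * t = 9.5858
exp(-9.5858) = 0.0001
F(t) = 1 - 0.0001
F(t) = 0.9999

0.9999


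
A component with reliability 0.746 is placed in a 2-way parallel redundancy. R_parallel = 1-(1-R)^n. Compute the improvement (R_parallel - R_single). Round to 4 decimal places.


R_single = 0.746, n = 2
1 - R_single = 0.254
(1 - R_single)^n = 0.254^2 = 0.0645
R_parallel = 1 - 0.0645 = 0.9355
Improvement = 0.9355 - 0.746
Improvement = 0.1895

0.1895


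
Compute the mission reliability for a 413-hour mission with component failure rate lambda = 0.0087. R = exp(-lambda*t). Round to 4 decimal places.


lambda = 0.0087
mission_time = 413
lambda * t = 0.0087 * 413 = 3.5931
R = exp(-3.5931)
R = 0.0275

0.0275


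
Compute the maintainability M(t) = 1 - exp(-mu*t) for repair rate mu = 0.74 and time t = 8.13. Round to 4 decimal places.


mu = 0.74, t = 8.13
mu * t = 0.74 * 8.13 = 6.0162
exp(-6.0162) = 0.0024
M(t) = 1 - 0.0024
M(t) = 0.9976

0.9976


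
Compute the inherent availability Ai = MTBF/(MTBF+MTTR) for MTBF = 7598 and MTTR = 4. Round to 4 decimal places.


MTBF = 7598
MTTR = 4
MTBF + MTTR = 7602
Ai = 7598 / 7602
Ai = 0.9995

0.9995


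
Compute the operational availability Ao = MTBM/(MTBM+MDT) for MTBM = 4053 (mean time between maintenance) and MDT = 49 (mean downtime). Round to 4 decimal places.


MTBM = 4053
MDT = 49
MTBM + MDT = 4102
Ao = 4053 / 4102
Ao = 0.9881

0.9881


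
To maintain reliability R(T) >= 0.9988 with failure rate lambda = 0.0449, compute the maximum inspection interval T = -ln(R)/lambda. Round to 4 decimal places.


R_target = 0.9988
lambda = 0.0449
-ln(0.9988) = 0.0012
T = 0.0012 / 0.0449
T = 0.0267

0.0267


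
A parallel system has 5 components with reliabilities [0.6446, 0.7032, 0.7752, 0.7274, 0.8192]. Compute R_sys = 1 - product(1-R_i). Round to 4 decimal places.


Components: [0.6446, 0.7032, 0.7752, 0.7274, 0.8192]
(1 - 0.6446) = 0.3554, running product = 0.3554
(1 - 0.7032) = 0.2968, running product = 0.1055
(1 - 0.7752) = 0.2248, running product = 0.0237
(1 - 0.7274) = 0.2726, running product = 0.0065
(1 - 0.8192) = 0.1808, running product = 0.0012
Product of (1-R_i) = 0.0012
R_sys = 1 - 0.0012 = 0.9988

0.9988


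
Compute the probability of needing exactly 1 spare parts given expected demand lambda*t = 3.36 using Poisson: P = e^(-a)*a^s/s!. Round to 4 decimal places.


a = 3.36, s = 1
e^(-a) = e^(-3.36) = 0.0347
a^s = 3.36^1 = 3.36
s! = 1
P = 0.0347 * 3.36 / 1
P = 0.1167

0.1167


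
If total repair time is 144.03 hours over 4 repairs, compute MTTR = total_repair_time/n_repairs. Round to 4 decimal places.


total_repair_time = 144.03
n_repairs = 4
MTTR = 144.03 / 4
MTTR = 36.0075

36.0075


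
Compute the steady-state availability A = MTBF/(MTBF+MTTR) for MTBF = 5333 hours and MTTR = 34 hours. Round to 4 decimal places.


MTBF = 5333
MTTR = 34
MTBF + MTTR = 5367
A = 5333 / 5367
A = 0.9937

0.9937


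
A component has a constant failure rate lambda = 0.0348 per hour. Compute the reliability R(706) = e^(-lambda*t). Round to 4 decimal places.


lambda = 0.0348
t = 706
lambda * t = 24.5688
R(t) = e^(-24.5688)
R(t) = 0.0

0.0


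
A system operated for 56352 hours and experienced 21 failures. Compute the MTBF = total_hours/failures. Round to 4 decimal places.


total_hours = 56352
failures = 21
MTBF = 56352 / 21
MTBF = 2683.4286

2683.4286


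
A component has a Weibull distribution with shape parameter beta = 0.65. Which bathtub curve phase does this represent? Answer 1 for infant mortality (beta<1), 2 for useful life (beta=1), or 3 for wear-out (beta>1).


beta = 0.65
Compare beta to 1:
beta < 1 => infant mortality (phase 1)
beta = 1 => useful life (phase 2)
beta > 1 => wear-out (phase 3)
Since beta = 0.65, this is infant mortality (decreasing failure rate)
Phase = 1

1


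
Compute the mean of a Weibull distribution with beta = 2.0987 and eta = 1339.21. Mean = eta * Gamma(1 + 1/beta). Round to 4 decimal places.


beta = 2.0987, eta = 1339.21
1/beta = 0.4765
1 + 1/beta = 1.4765
Gamma(1.4765) = 0.8857
Mean = 1339.21 * 0.8857
Mean = 1186.1347

1186.1347


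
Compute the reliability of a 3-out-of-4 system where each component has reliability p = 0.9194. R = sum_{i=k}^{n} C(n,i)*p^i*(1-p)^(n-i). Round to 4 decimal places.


k = 3, n = 4, p = 0.9194
i=3: C(4,3)=4 * 0.9194^3 * 0.0806^1 = 0.2506
i=4: C(4,4)=1 * 0.9194^4 * 0.0806^0 = 0.7145
R = sum of terms = 0.9651

0.9651


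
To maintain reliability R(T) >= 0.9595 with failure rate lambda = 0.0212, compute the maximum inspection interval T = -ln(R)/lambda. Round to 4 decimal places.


R_target = 0.9595
lambda = 0.0212
-ln(0.9595) = 0.0413
T = 0.0413 / 0.0212
T = 1.9501

1.9501


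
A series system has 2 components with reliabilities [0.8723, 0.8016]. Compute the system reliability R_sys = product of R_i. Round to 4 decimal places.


Components: [0.8723, 0.8016]
After component 1 (R=0.8723): product = 0.8723
After component 2 (R=0.8016): product = 0.6992
R_sys = 0.6992

0.6992


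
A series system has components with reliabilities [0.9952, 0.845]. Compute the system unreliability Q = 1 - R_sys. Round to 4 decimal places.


Components: [0.9952, 0.845]
After component 1: product = 0.9952
After component 2: product = 0.8409
R_sys = 0.8409
Q = 1 - 0.8409 = 0.1591

0.1591


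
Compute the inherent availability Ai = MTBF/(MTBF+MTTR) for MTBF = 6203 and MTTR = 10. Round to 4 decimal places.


MTBF = 6203
MTTR = 10
MTBF + MTTR = 6213
Ai = 6203 / 6213
Ai = 0.9984

0.9984


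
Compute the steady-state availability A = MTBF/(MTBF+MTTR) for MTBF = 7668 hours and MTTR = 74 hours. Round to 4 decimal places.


MTBF = 7668
MTTR = 74
MTBF + MTTR = 7742
A = 7668 / 7742
A = 0.9904

0.9904


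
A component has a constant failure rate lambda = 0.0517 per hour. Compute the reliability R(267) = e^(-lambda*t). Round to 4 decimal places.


lambda = 0.0517
t = 267
lambda * t = 13.8039
R(t) = e^(-13.8039)
R(t) = 0.0

0.0


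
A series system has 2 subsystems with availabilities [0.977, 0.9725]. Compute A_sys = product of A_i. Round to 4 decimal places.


Subsystems: [0.977, 0.9725]
After subsystem 1 (A=0.977): product = 0.977
After subsystem 2 (A=0.9725): product = 0.9501
A_sys = 0.9501

0.9501


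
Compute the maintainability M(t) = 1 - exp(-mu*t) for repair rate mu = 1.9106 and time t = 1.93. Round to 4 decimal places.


mu = 1.9106, t = 1.93
mu * t = 1.9106 * 1.93 = 3.6875
exp(-3.6875) = 0.025
M(t) = 1 - 0.025
M(t) = 0.975

0.975


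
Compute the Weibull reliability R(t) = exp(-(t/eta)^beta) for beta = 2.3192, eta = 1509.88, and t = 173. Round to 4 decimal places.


beta = 2.3192, eta = 1509.88, t = 173
t/eta = 173 / 1509.88 = 0.1146
(t/eta)^beta = 0.1146^2.3192 = 0.0066
R(t) = exp(-0.0066)
R(t) = 0.9934

0.9934


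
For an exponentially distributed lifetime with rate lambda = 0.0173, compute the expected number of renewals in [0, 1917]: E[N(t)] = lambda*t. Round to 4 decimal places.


lambda = 0.0173
t = 1917
E[N(t)] = lambda * t
E[N(t)] = 0.0173 * 1917
E[N(t)] = 33.1641

33.1641


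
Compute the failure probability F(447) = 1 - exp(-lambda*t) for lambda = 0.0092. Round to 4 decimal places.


lambda = 0.0092, t = 447
lambda * t = 4.1124
exp(-4.1124) = 0.0164
F(t) = 1 - 0.0164
F(t) = 0.9836

0.9836


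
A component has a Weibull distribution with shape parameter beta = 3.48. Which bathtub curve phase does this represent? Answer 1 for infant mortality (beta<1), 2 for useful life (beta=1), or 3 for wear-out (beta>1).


beta = 3.48
Compare beta to 1:
beta < 1 => infant mortality (phase 1)
beta = 1 => useful life (phase 2)
beta > 1 => wear-out (phase 3)
Since beta = 3.48, this is wear-out (increasing failure rate)
Phase = 3

3


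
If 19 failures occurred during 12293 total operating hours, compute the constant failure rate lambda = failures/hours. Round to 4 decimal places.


failures = 19
total_hours = 12293
lambda = 19 / 12293
lambda = 0.0015

0.0015


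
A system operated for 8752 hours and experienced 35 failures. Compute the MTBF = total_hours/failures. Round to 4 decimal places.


total_hours = 8752
failures = 35
MTBF = 8752 / 35
MTBF = 250.0571

250.0571


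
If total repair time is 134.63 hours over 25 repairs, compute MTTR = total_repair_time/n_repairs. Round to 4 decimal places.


total_repair_time = 134.63
n_repairs = 25
MTTR = 134.63 / 25
MTTR = 5.3852

5.3852


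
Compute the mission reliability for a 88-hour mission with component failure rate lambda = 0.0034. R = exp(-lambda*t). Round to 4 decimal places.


lambda = 0.0034
mission_time = 88
lambda * t = 0.0034 * 88 = 0.2992
R = exp(-0.2992)
R = 0.7414

0.7414


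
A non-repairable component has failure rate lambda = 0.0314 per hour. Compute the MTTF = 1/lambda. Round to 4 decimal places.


lambda = 0.0314
MTTF = 1 / 0.0314
MTTF = 31.8471

31.8471


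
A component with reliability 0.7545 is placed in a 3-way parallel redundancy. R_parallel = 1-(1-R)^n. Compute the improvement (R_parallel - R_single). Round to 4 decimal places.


R_single = 0.7545, n = 3
1 - R_single = 0.2455
(1 - R_single)^n = 0.2455^3 = 0.0148
R_parallel = 1 - 0.0148 = 0.9852
Improvement = 0.9852 - 0.7545
Improvement = 0.2307

0.2307


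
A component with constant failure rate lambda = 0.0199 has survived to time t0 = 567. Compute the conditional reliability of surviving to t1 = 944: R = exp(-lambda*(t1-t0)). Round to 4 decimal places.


lambda = 0.0199
t0 = 567, t1 = 944
t1 - t0 = 377
lambda * (t1-t0) = 0.0199 * 377 = 7.5023
R = exp(-7.5023)
R = 0.0006

0.0006


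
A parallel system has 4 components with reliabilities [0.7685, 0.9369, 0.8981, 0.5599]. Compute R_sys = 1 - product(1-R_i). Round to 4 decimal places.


Components: [0.7685, 0.9369, 0.8981, 0.5599]
(1 - 0.7685) = 0.2315, running product = 0.2315
(1 - 0.9369) = 0.0631, running product = 0.0146
(1 - 0.8981) = 0.1019, running product = 0.0015
(1 - 0.5599) = 0.4401, running product = 0.0007
Product of (1-R_i) = 0.0007
R_sys = 1 - 0.0007 = 0.9993

0.9993


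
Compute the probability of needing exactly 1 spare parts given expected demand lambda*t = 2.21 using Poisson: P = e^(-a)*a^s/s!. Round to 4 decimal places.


a = 2.21, s = 1
e^(-a) = e^(-2.21) = 0.1097
a^s = 2.21^1 = 2.21
s! = 1
P = 0.1097 * 2.21 / 1
P = 0.2424

0.2424


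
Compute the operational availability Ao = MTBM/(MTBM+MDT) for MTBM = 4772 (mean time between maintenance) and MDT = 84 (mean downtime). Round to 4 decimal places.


MTBM = 4772
MDT = 84
MTBM + MDT = 4856
Ao = 4772 / 4856
Ao = 0.9827

0.9827


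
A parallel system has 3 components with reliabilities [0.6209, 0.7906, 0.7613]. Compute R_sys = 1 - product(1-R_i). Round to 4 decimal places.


Components: [0.6209, 0.7906, 0.7613]
(1 - 0.6209) = 0.3791, running product = 0.3791
(1 - 0.7906) = 0.2094, running product = 0.0794
(1 - 0.7613) = 0.2387, running product = 0.0189
Product of (1-R_i) = 0.0189
R_sys = 1 - 0.0189 = 0.9811

0.9811


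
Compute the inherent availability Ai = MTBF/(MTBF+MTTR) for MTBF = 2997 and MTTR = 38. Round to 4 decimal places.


MTBF = 2997
MTTR = 38
MTBF + MTTR = 3035
Ai = 2997 / 3035
Ai = 0.9875

0.9875


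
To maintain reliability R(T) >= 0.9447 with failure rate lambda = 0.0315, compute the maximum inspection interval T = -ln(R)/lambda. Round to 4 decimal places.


R_target = 0.9447
lambda = 0.0315
-ln(0.9447) = 0.0569
T = 0.0569 / 0.0315
T = 1.806

1.806


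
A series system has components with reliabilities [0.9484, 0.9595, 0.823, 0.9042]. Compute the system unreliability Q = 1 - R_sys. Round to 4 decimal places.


Components: [0.9484, 0.9595, 0.823, 0.9042]
After component 1: product = 0.9484
After component 2: product = 0.91
After component 3: product = 0.7489
After component 4: product = 0.6772
R_sys = 0.6772
Q = 1 - 0.6772 = 0.3228

0.3228


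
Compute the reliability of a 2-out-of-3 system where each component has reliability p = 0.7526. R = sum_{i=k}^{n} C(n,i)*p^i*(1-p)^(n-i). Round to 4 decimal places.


k = 2, n = 3, p = 0.7526
i=2: C(3,2)=3 * 0.7526^2 * 0.2474^1 = 0.4204
i=3: C(3,3)=1 * 0.7526^3 * 0.2474^0 = 0.4263
R = sum of terms = 0.8467

0.8467


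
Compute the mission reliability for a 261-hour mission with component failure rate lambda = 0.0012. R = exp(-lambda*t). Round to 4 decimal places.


lambda = 0.0012
mission_time = 261
lambda * t = 0.0012 * 261 = 0.3132
R = exp(-0.3132)
R = 0.7311

0.7311


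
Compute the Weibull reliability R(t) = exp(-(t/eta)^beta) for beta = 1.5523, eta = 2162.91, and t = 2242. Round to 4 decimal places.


beta = 1.5523, eta = 2162.91, t = 2242
t/eta = 2242 / 2162.91 = 1.0366
(t/eta)^beta = 1.0366^1.5523 = 1.0573
R(t) = exp(-1.0573)
R(t) = 0.3474

0.3474


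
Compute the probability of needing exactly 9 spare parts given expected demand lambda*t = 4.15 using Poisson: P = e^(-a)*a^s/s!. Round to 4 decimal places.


a = 4.15, s = 9
e^(-a) = e^(-4.15) = 0.0158
a^s = 4.15^9 = 365117.6861
s! = 362880
P = 0.0158 * 365117.6861 / 362880
P = 0.0159

0.0159


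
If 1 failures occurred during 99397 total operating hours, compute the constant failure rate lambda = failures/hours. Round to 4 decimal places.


failures = 1
total_hours = 99397
lambda = 1 / 99397
lambda = 0.0

0.0


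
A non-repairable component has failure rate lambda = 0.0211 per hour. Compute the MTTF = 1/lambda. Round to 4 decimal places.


lambda = 0.0211
MTTF = 1 / 0.0211
MTTF = 47.3934

47.3934


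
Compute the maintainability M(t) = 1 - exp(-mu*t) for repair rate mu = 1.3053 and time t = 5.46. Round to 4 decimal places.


mu = 1.3053, t = 5.46
mu * t = 1.3053 * 5.46 = 7.1269
exp(-7.1269) = 0.0008
M(t) = 1 - 0.0008
M(t) = 0.9992

0.9992


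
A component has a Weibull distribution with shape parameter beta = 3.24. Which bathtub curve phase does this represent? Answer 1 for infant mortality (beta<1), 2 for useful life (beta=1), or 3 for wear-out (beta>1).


beta = 3.24
Compare beta to 1:
beta < 1 => infant mortality (phase 1)
beta = 1 => useful life (phase 2)
beta > 1 => wear-out (phase 3)
Since beta = 3.24, this is wear-out (increasing failure rate)
Phase = 3

3


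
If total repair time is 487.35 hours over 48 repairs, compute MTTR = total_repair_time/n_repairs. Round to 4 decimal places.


total_repair_time = 487.35
n_repairs = 48
MTTR = 487.35 / 48
MTTR = 10.1531

10.1531


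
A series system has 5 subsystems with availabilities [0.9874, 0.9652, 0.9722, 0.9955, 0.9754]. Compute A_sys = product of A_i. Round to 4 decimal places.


Subsystems: [0.9874, 0.9652, 0.9722, 0.9955, 0.9754]
After subsystem 1 (A=0.9874): product = 0.9874
After subsystem 2 (A=0.9652): product = 0.953
After subsystem 3 (A=0.9722): product = 0.9265
After subsystem 4 (A=0.9955): product = 0.9224
After subsystem 5 (A=0.9754): product = 0.8997
A_sys = 0.8997

0.8997


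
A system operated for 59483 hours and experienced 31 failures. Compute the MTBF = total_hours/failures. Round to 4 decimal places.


total_hours = 59483
failures = 31
MTBF = 59483 / 31
MTBF = 1918.8065

1918.8065


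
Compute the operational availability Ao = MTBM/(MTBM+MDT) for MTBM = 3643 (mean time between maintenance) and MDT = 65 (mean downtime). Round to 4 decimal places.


MTBM = 3643
MDT = 65
MTBM + MDT = 3708
Ao = 3643 / 3708
Ao = 0.9825

0.9825


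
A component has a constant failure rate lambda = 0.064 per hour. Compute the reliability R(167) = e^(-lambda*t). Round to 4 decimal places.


lambda = 0.064
t = 167
lambda * t = 10.688
R(t) = e^(-10.688)
R(t) = 0.0

0.0


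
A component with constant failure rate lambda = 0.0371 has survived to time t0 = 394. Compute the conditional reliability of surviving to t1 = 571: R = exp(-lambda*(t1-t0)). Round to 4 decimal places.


lambda = 0.0371
t0 = 394, t1 = 571
t1 - t0 = 177
lambda * (t1-t0) = 0.0371 * 177 = 6.5667
R = exp(-6.5667)
R = 0.0014

0.0014


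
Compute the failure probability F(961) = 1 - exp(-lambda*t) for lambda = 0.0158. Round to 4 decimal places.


lambda = 0.0158, t = 961
lambda * t = 15.1838
exp(-15.1838) = 0.0
F(t) = 1 - 0.0
F(t) = 1.0

1.0


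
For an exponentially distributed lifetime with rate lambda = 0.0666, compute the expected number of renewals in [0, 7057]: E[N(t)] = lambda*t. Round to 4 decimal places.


lambda = 0.0666
t = 7057
E[N(t)] = lambda * t
E[N(t)] = 0.0666 * 7057
E[N(t)] = 469.9962

469.9962


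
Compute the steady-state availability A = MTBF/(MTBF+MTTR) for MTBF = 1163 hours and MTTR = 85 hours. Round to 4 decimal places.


MTBF = 1163
MTTR = 85
MTBF + MTTR = 1248
A = 1163 / 1248
A = 0.9319

0.9319


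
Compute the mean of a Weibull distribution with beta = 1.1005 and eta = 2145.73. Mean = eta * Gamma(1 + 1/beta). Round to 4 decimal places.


beta = 1.1005, eta = 2145.73
1/beta = 0.9087
1 + 1/beta = 1.9087
Gamma(1.9087) = 0.9648
Mean = 2145.73 * 0.9648
Mean = 2070.1319

2070.1319


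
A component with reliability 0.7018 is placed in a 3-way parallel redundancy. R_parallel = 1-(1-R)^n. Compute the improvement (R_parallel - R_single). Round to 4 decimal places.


R_single = 0.7018, n = 3
1 - R_single = 0.2982
(1 - R_single)^n = 0.2982^3 = 0.0265
R_parallel = 1 - 0.0265 = 0.9735
Improvement = 0.9735 - 0.7018
Improvement = 0.2717

0.2717


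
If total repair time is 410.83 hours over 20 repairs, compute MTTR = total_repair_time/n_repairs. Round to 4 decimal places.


total_repair_time = 410.83
n_repairs = 20
MTTR = 410.83 / 20
MTTR = 20.5415

20.5415


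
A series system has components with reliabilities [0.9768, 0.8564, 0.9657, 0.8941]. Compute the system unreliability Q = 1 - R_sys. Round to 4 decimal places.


Components: [0.9768, 0.8564, 0.9657, 0.8941]
After component 1: product = 0.9768
After component 2: product = 0.8365
After component 3: product = 0.8078
After component 4: product = 0.7223
R_sys = 0.7223
Q = 1 - 0.7223 = 0.2777

0.2777


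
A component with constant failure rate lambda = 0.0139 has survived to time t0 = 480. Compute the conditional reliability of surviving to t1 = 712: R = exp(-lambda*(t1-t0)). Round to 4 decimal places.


lambda = 0.0139
t0 = 480, t1 = 712
t1 - t0 = 232
lambda * (t1-t0) = 0.0139 * 232 = 3.2248
R = exp(-3.2248)
R = 0.0398

0.0398


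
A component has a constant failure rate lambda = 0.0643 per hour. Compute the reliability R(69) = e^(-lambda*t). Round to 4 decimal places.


lambda = 0.0643
t = 69
lambda * t = 4.4367
R(t) = e^(-4.4367)
R(t) = 0.0118

0.0118


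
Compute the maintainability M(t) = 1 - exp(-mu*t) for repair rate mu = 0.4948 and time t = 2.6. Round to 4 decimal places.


mu = 0.4948, t = 2.6
mu * t = 0.4948 * 2.6 = 1.2865
exp(-1.2865) = 0.2762
M(t) = 1 - 0.2762
M(t) = 0.7238

0.7238


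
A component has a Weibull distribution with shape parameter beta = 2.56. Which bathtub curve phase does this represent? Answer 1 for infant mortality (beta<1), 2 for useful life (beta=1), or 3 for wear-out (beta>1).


beta = 2.56
Compare beta to 1:
beta < 1 => infant mortality (phase 1)
beta = 1 => useful life (phase 2)
beta > 1 => wear-out (phase 3)
Since beta = 2.56, this is wear-out (increasing failure rate)
Phase = 3

3


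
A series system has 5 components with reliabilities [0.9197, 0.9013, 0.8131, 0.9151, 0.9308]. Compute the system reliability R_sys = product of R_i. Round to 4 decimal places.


Components: [0.9197, 0.9013, 0.8131, 0.9151, 0.9308]
After component 1 (R=0.9197): product = 0.9197
After component 2 (R=0.9013): product = 0.8289
After component 3 (R=0.8131): product = 0.674
After component 4 (R=0.9151): product = 0.6168
After component 5 (R=0.9308): product = 0.5741
R_sys = 0.5741

0.5741


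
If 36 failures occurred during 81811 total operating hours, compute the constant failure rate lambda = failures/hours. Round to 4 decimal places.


failures = 36
total_hours = 81811
lambda = 36 / 81811
lambda = 0.0004

0.0004


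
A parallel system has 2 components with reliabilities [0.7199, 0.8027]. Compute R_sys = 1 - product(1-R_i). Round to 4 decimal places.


Components: [0.7199, 0.8027]
(1 - 0.7199) = 0.2801, running product = 0.2801
(1 - 0.8027) = 0.1973, running product = 0.0553
Product of (1-R_i) = 0.0553
R_sys = 1 - 0.0553 = 0.9447

0.9447


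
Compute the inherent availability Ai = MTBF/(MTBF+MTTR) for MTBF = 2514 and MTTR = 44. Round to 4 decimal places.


MTBF = 2514
MTTR = 44
MTBF + MTTR = 2558
Ai = 2514 / 2558
Ai = 0.9828

0.9828


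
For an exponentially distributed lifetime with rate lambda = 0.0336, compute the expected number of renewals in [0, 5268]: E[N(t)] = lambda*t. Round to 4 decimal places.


lambda = 0.0336
t = 5268
E[N(t)] = lambda * t
E[N(t)] = 0.0336 * 5268
E[N(t)] = 177.0048

177.0048


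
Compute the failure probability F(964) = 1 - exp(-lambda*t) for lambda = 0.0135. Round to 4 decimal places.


lambda = 0.0135, t = 964
lambda * t = 13.014
exp(-13.014) = 0.0
F(t) = 1 - 0.0
F(t) = 1.0

1.0


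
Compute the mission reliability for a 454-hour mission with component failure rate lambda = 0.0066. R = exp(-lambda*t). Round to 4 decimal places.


lambda = 0.0066
mission_time = 454
lambda * t = 0.0066 * 454 = 2.9964
R = exp(-2.9964)
R = 0.05

0.05


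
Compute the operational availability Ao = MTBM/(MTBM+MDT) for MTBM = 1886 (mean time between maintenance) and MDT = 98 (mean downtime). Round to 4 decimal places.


MTBM = 1886
MDT = 98
MTBM + MDT = 1984
Ao = 1886 / 1984
Ao = 0.9506

0.9506


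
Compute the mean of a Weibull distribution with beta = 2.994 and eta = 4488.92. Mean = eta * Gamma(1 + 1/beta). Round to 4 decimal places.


beta = 2.994, eta = 4488.92
1/beta = 0.334
1 + 1/beta = 1.334
Gamma(1.334) = 0.8929
Mean = 4488.92 * 0.8929
Mean = 4008.161

4008.161


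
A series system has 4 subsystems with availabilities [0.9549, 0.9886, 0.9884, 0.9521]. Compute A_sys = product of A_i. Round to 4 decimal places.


Subsystems: [0.9549, 0.9886, 0.9884, 0.9521]
After subsystem 1 (A=0.9549): product = 0.9549
After subsystem 2 (A=0.9886): product = 0.944
After subsystem 3 (A=0.9884): product = 0.9331
After subsystem 4 (A=0.9521): product = 0.8884
A_sys = 0.8884

0.8884


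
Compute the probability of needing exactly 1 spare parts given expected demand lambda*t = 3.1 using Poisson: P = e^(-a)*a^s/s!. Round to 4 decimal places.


a = 3.1, s = 1
e^(-a) = e^(-3.1) = 0.045
a^s = 3.1^1 = 3.1
s! = 1
P = 0.045 * 3.1 / 1
P = 0.1397

0.1397


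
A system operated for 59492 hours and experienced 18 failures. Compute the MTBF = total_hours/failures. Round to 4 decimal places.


total_hours = 59492
failures = 18
MTBF = 59492 / 18
MTBF = 3305.1111

3305.1111


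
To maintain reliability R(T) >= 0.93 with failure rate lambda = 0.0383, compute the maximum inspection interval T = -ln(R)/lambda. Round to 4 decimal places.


R_target = 0.93
lambda = 0.0383
-ln(0.93) = 0.0726
T = 0.0726 / 0.0383
T = 1.8948

1.8948


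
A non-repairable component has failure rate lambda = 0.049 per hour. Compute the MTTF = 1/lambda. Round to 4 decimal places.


lambda = 0.049
MTTF = 1 / 0.049
MTTF = 20.4082

20.4082


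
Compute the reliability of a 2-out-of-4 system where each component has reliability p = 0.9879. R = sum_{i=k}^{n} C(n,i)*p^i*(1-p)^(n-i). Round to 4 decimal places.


k = 2, n = 4, p = 0.9879
i=2: C(4,2)=6 * 0.9879^2 * 0.0121^2 = 0.0009
i=3: C(4,3)=4 * 0.9879^3 * 0.0121^1 = 0.0467
i=4: C(4,4)=1 * 0.9879^4 * 0.0121^0 = 0.9525
R = sum of terms = 1.0

1.0


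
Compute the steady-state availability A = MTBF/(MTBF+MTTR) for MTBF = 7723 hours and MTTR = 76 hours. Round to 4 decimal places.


MTBF = 7723
MTTR = 76
MTBF + MTTR = 7799
A = 7723 / 7799
A = 0.9903

0.9903


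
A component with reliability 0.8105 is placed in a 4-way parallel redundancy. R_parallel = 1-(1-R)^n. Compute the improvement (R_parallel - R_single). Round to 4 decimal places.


R_single = 0.8105, n = 4
1 - R_single = 0.1895
(1 - R_single)^n = 0.1895^4 = 0.0013
R_parallel = 1 - 0.0013 = 0.9987
Improvement = 0.9987 - 0.8105
Improvement = 0.1882

0.1882


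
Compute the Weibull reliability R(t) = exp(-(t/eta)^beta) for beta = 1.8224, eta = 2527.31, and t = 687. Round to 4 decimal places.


beta = 1.8224, eta = 2527.31, t = 687
t/eta = 687 / 2527.31 = 0.2718
(t/eta)^beta = 0.2718^1.8224 = 0.0931
R(t) = exp(-0.0931)
R(t) = 0.9111

0.9111


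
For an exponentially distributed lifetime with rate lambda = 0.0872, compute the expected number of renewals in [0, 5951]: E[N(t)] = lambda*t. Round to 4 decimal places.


lambda = 0.0872
t = 5951
E[N(t)] = lambda * t
E[N(t)] = 0.0872 * 5951
E[N(t)] = 518.9272

518.9272


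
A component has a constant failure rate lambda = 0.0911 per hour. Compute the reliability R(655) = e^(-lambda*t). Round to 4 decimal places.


lambda = 0.0911
t = 655
lambda * t = 59.6705
R(t) = e^(-59.6705)
R(t) = 0.0

0.0


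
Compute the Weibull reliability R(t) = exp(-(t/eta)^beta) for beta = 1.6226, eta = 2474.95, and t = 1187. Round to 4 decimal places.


beta = 1.6226, eta = 2474.95, t = 1187
t/eta = 1187 / 2474.95 = 0.4796
(t/eta)^beta = 0.4796^1.6226 = 0.3035
R(t) = exp(-0.3035)
R(t) = 0.7382

0.7382


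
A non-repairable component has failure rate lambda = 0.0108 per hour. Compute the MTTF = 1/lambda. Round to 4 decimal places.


lambda = 0.0108
MTTF = 1 / 0.0108
MTTF = 92.5926

92.5926


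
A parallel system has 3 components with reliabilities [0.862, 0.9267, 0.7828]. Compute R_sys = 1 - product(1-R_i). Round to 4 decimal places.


Components: [0.862, 0.9267, 0.7828]
(1 - 0.862) = 0.138, running product = 0.138
(1 - 0.9267) = 0.0733, running product = 0.0101
(1 - 0.7828) = 0.2172, running product = 0.0022
Product of (1-R_i) = 0.0022
R_sys = 1 - 0.0022 = 0.9978

0.9978


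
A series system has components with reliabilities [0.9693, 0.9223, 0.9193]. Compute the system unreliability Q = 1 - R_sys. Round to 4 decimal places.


Components: [0.9693, 0.9223, 0.9193]
After component 1: product = 0.9693
After component 2: product = 0.894
After component 3: product = 0.8218
R_sys = 0.8218
Q = 1 - 0.8218 = 0.1782

0.1782


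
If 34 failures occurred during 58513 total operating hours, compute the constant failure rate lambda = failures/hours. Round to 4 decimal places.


failures = 34
total_hours = 58513
lambda = 34 / 58513
lambda = 0.0006

0.0006


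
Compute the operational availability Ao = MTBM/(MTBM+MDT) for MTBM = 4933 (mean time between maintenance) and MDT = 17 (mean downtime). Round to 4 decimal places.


MTBM = 4933
MDT = 17
MTBM + MDT = 4950
Ao = 4933 / 4950
Ao = 0.9966

0.9966


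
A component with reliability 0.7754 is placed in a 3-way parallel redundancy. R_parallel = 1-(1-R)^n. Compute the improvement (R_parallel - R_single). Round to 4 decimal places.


R_single = 0.7754, n = 3
1 - R_single = 0.2246
(1 - R_single)^n = 0.2246^3 = 0.0113
R_parallel = 1 - 0.0113 = 0.9887
Improvement = 0.9887 - 0.7754
Improvement = 0.2133

0.2133


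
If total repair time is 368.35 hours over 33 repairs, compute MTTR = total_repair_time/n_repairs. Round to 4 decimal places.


total_repair_time = 368.35
n_repairs = 33
MTTR = 368.35 / 33
MTTR = 11.1621

11.1621


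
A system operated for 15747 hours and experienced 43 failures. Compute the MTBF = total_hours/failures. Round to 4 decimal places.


total_hours = 15747
failures = 43
MTBF = 15747 / 43
MTBF = 366.2093

366.2093


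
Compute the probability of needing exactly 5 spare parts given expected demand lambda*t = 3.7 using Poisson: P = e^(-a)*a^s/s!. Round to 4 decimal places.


a = 3.7, s = 5
e^(-a) = e^(-3.7) = 0.0247
a^s = 3.7^5 = 693.4396
s! = 120
P = 0.0247 * 693.4396 / 120
P = 0.1429

0.1429


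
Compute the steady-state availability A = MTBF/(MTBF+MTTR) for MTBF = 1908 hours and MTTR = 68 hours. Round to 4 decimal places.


MTBF = 1908
MTTR = 68
MTBF + MTTR = 1976
A = 1908 / 1976
A = 0.9656

0.9656


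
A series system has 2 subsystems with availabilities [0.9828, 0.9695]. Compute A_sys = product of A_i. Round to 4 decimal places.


Subsystems: [0.9828, 0.9695]
After subsystem 1 (A=0.9828): product = 0.9828
After subsystem 2 (A=0.9695): product = 0.9528
A_sys = 0.9528

0.9528


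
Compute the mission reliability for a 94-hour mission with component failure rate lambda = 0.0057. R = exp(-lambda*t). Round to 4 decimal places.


lambda = 0.0057
mission_time = 94
lambda * t = 0.0057 * 94 = 0.5358
R = exp(-0.5358)
R = 0.5852

0.5852


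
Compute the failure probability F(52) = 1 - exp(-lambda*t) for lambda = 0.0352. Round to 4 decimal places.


lambda = 0.0352, t = 52
lambda * t = 1.8304
exp(-1.8304) = 0.1603
F(t) = 1 - 0.1603
F(t) = 0.8397

0.8397


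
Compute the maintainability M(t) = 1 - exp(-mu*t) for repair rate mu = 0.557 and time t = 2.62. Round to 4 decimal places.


mu = 0.557, t = 2.62
mu * t = 0.557 * 2.62 = 1.4593
exp(-1.4593) = 0.2324
M(t) = 1 - 0.2324
M(t) = 0.7676

0.7676


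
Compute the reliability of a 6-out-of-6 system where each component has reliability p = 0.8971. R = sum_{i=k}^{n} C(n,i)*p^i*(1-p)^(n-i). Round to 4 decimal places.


k = 6, n = 6, p = 0.8971
i=6: C(6,6)=1 * 0.8971^6 * 0.1029^0 = 0.5212
R = sum of terms = 0.5212

0.5212


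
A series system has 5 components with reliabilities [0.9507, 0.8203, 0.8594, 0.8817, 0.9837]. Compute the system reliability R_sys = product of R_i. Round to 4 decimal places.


Components: [0.9507, 0.8203, 0.8594, 0.8817, 0.9837]
After component 1 (R=0.9507): product = 0.9507
After component 2 (R=0.8203): product = 0.7799
After component 3 (R=0.8594): product = 0.6702
After component 4 (R=0.8817): product = 0.5909
After component 5 (R=0.9837): product = 0.5813
R_sys = 0.5813

0.5813


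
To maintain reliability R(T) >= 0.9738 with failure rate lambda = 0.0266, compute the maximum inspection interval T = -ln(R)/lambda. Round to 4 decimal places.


R_target = 0.9738
lambda = 0.0266
-ln(0.9738) = 0.0265
T = 0.0265 / 0.0266
T = 0.9981

0.9981


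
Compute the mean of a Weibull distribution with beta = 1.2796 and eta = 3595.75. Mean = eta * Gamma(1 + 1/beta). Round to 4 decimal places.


beta = 1.2796, eta = 3595.75
1/beta = 0.7815
1 + 1/beta = 1.7815
Gamma(1.7815) = 0.9266
Mean = 3595.75 * 0.9266
Mean = 3331.8293

3331.8293


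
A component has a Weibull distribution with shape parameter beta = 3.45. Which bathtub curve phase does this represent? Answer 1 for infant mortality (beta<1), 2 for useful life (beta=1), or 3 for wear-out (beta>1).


beta = 3.45
Compare beta to 1:
beta < 1 => infant mortality (phase 1)
beta = 1 => useful life (phase 2)
beta > 1 => wear-out (phase 3)
Since beta = 3.45, this is wear-out (increasing failure rate)
Phase = 3

3
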